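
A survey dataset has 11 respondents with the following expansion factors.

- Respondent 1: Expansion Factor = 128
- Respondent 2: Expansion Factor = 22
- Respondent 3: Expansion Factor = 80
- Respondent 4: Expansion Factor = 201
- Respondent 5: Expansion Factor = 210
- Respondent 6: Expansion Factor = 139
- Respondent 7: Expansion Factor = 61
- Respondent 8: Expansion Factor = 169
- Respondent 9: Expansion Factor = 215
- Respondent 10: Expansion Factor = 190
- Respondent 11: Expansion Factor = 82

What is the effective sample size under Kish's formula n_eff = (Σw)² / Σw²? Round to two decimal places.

9.02

Σ wᵢ = 128 + 22 + 80 + 201 + 210 + 139 + 61 + 169 + 215 + 190 + 82 = 1497
Σ wᵢ² = 248421
n_eff = 1497² / 248421 = 2241009 / 248421 = 9.0210127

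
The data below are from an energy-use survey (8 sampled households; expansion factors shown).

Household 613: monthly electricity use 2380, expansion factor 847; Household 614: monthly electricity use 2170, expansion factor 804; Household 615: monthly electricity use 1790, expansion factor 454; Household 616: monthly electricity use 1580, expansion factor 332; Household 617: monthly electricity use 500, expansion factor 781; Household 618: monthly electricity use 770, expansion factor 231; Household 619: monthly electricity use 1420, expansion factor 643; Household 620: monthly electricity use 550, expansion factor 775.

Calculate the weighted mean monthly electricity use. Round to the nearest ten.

1440

Weighted sum = 2380×847 + 2170×804 + 1790×454 + 1580×332 + 500×781 + 770×231 + 1420×643 + 550×775
  = 7005440
Sum of weights = 847 + 804 + 454 + 332 + 781 + 231 + 643 + 775 = 4867
Weighted mean = 7005440 / 4867 = 1439.3754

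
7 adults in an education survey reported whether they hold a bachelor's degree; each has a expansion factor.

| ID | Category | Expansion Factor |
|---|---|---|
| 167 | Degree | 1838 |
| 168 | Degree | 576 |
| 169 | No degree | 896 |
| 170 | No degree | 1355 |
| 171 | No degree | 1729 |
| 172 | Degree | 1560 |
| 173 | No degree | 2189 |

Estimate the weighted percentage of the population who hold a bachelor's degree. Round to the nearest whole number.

Sum of weights for 'Degree' = 1838 + 576 + 1560 = 3974
Total weight = 10143
Weighted proportion = 3974 / 10143 = 0.3917973 → 39.17973%

39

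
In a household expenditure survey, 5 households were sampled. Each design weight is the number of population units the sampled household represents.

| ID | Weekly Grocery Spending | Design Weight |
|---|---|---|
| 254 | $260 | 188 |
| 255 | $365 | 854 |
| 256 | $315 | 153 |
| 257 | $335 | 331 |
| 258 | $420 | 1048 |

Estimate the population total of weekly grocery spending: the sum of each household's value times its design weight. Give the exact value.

959830

Weighted total = 260×188 + 365×854 + 315×153 + 335×331 + 420×1048
  = 959830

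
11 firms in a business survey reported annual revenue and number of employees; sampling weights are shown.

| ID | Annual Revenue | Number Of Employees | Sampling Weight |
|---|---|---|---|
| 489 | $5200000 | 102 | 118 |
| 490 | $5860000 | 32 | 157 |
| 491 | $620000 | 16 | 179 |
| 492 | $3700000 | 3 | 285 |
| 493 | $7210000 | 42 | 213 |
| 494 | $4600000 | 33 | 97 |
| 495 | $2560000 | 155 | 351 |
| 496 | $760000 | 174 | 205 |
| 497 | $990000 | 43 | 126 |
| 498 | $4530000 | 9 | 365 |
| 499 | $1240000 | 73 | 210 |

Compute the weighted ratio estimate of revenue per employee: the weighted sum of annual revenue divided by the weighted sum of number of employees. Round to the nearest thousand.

Σ wᵢ·y = 5200000×118 + 5860000×157 + 620000×179 + 3700000×285 + 7210000×213 + 4600000×97 + 2560000×351 + 760000×205 + 990000×126 + 4530000×365 + 1240000×210
  = 613600000 + 920020000 + 110980000 + 1054500000 + 1535730000 + 446200000 + 898560000 + 155800000 + 124740000 + 1653450000 + 260400000 = 7773980000
Σ wᵢ·x = 102×118 + 32×157 + 16×179 + 3×285 + 42×213 + 33×97 + 155×351 + 174×205 + 43×126 + 9×365 + 73×210
  = 12036 + 5024 + 2864 + 855 + 8946 + 3201 + 54405 + 35670 + 5418 + 3285 + 15330 = 147034
Ratio = 7773980000 / 147034 = 52871.989

53000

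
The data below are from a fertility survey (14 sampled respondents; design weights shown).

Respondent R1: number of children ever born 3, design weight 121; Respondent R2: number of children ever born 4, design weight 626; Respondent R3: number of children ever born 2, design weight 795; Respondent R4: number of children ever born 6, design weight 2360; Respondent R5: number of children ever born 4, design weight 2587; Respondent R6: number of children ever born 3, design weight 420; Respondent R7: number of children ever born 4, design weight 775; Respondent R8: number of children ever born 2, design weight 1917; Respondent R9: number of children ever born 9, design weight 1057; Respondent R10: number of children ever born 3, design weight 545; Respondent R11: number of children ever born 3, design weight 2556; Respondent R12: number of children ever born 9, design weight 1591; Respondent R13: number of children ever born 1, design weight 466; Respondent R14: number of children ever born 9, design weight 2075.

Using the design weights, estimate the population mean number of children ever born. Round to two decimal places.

Weighted sum = 89435
Sum of weights = 17891
Weighted mean = 89435 / 17891 = 4.9988821

5.00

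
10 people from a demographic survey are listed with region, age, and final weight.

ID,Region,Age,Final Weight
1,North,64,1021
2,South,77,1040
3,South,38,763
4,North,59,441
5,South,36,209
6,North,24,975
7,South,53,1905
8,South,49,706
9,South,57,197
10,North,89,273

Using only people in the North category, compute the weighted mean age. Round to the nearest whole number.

North rows: 1, 4, 6, 10
Weighted sum = 64×1021 + 59×441 + 24×975 + 89×273
  = 65344 + 26019 + 23400 + 24297 = 139060
Sum of weights = 2710
Weighted mean = 139060 / 2710 = 51.313653

51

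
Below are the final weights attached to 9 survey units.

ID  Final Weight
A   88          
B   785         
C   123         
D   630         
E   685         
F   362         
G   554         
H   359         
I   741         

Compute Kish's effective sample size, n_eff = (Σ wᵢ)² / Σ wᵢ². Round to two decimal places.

7.14

Σ wᵢ = 88 + 785 + 123 + 630 + 685 + 362 + 554 + 359 + 741 = 4327
Σ wᵢ² = 7744 + 616225 + 15129 + 396900 + 469225 + 131044 + 306916 + 128881 + 549081 = 2621145
n_eff = 4327² / 2621145 = 18722929 / 2621145 = 7.1430344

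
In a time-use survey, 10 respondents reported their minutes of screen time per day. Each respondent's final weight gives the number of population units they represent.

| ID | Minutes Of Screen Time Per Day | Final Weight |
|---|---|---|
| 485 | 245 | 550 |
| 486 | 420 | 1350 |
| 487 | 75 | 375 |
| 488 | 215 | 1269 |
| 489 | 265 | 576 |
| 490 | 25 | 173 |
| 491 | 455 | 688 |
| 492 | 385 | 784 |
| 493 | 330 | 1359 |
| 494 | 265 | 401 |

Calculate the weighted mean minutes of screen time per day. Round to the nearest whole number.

Weighted sum = 245×550 + 420×1350 + 75×375 + 215×1269 + 265×576 + 25×173 + 455×688 + 385×784 + 330×1359 + 265×401
  = 134750 + 567000 + 28125 + 272835 + 152640 + 4325 + 313040 + 301840 + 448470 + 106265 = 2329290
Sum of weights = 550 + 1350 + 375 + 1269 + 576 + 173 + 688 + 784 + 1359 + 401 = 7525
Weighted mean = 2329290 / 7525 = 309.5402

310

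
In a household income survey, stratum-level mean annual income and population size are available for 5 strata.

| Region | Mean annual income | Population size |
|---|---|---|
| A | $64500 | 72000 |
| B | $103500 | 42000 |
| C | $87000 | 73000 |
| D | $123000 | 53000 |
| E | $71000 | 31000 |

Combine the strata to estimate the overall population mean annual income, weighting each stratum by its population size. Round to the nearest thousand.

Σ Nₕ·x̄ₕ = 64500×72000 + 103500×42000 + 87000×73000 + 123000×53000 + 71000×31000
  = 4644000000 + 4347000000 + 6351000000 + 6519000000 + 2201000000 = 24062000000
Σ Nₕ = 72000 + 42000 + 73000 + 53000 + 31000 = 271000
Overall mean = 24062000000 / 271000 = 88789.668

89000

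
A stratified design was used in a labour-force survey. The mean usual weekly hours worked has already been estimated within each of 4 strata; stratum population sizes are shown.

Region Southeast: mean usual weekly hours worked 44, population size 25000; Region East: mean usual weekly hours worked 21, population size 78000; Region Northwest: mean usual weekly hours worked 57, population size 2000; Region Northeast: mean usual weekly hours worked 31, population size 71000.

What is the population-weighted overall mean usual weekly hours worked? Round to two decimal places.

28.71

Σ Nₕ·x̄ₕ = 44×25000 + 21×78000 + 57×2000 + 31×71000
  = 1100000 + 1638000 + 114000 + 2201000 = 5053000
Σ Nₕ = 176000
Overall mean = 5053000 / 176000 = 28.710227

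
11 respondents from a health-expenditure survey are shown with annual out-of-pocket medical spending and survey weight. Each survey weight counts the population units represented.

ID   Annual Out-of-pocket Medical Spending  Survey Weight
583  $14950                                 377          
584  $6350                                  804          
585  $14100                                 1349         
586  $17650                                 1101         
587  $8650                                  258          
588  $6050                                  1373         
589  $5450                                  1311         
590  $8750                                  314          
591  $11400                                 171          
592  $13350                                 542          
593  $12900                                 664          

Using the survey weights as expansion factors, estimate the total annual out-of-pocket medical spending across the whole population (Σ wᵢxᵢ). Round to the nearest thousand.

87377000

Weighted total = 14950×377 + 6350×804 + 14100×1349 + 17650×1101 + 8650×258 + 6050×1373 + 5450×1311 + 8750×314 + 11400×171 + 13350×542 + 12900×664
  = 5636150 + 5105400 + 19020900 + 19432650 + 2231700 + 8306650 + 7144950 + 2747500 + 1949400 + 7235700 + 8565600 = 87376600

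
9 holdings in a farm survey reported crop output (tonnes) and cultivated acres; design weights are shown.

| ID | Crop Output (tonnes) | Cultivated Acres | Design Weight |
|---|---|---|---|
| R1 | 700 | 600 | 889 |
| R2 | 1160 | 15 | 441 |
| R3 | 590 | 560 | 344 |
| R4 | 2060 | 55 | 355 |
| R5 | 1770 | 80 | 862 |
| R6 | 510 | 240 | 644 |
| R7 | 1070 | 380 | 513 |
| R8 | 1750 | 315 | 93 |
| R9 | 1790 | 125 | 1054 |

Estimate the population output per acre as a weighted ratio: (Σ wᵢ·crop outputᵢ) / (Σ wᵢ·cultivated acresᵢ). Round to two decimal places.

4.90

Σ wᵢ·y = 700×889 + 1160×441 + 590×344 + 2060×355 + 1770×862 + 510×644 + 1070×513 + 1750×93 + 1790×1054
  = 6520620
Σ wᵢ·x = 1331685
Ratio = 6520620 / 1331685 = 4.8965183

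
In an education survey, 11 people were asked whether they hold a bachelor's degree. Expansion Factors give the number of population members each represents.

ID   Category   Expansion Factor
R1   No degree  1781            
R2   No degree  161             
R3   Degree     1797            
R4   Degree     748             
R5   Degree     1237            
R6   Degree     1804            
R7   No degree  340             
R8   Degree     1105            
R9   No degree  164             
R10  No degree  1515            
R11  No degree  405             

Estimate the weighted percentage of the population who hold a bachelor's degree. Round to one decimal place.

60.5

Sum of weights for 'Degree' = 1797 + 748 + 1237 + 1804 + 1105 = 6691
Total weight = 1781 + 161 + 1797 + 748 + 1237 + 1804 + 340 + 1105 + 164 + 1515 + 405 = 11057
Weighted proportion = 6691 / 11057 = 0.60513702 → 60.513702%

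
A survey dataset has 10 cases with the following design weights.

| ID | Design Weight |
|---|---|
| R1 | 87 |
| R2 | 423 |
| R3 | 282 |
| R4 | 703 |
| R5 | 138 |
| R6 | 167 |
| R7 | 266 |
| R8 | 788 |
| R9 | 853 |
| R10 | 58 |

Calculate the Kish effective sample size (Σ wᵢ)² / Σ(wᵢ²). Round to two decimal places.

Σ wᵢ = 87 + 423 + 282 + 703 + 138 + 167 + 266 + 788 + 853 + 58 = 3765
Σ wᵢ² = 7569 + 178929 + 79524 + 494209 + 19044 + 27889 + 70756 + 620944 + 727609 + 3364 = 2229837
n_eff = 3765² / 2229837 = 14175225 / 2229837 = 6.3570678

6.36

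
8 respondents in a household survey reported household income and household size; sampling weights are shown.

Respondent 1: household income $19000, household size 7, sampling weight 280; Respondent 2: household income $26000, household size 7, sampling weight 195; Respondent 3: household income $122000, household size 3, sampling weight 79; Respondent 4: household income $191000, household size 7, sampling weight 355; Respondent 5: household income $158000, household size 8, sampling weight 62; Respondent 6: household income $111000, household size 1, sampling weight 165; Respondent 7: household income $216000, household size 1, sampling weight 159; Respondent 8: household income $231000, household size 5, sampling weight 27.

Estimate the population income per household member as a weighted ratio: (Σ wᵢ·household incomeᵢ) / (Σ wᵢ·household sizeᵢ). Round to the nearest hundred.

Σ wᵢ·y = 19000×280 + 26000×195 + 122000×79 + 191000×355 + 158000×62 + 111000×165 + 216000×159 + 231000×27
  = 156525000
Σ wᵢ·x = 7×280 + 7×195 + 3×79 + 7×355 + 8×62 + 1×165 + 1×159 + 5×27
  = 7002
Ratio = 156525000 / 7002 = 22354.327

22400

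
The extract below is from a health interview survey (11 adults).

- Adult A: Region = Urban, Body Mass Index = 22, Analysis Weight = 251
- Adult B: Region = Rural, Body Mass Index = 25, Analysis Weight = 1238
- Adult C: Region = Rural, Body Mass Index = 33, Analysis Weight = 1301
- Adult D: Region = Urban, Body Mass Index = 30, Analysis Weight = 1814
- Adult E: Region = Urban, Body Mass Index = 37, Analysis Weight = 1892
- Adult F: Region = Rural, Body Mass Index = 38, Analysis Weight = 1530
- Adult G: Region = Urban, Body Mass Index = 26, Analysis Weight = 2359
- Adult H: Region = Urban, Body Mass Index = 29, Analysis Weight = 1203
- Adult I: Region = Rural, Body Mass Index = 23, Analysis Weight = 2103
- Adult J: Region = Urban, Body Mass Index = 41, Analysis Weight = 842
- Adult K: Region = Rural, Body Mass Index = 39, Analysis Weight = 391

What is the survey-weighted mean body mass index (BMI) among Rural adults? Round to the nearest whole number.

30

Rural rows: B, C, F, I, K
Weighted sum = 195641
Sum of weights = 1238 + 1301 + 1530 + 2103 + 391 = 6563
Weighted mean = 195641 / 6563 = 29.809691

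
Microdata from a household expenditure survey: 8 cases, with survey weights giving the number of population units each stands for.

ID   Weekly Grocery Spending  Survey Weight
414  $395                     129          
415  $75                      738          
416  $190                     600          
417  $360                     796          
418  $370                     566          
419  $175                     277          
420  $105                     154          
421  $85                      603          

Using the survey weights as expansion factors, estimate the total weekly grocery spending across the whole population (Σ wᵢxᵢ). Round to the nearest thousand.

Weighted total = 395×129 + 75×738 + 190×600 + 360×796 + 370×566 + 175×277 + 105×154 + 85×603
  = 832185

832000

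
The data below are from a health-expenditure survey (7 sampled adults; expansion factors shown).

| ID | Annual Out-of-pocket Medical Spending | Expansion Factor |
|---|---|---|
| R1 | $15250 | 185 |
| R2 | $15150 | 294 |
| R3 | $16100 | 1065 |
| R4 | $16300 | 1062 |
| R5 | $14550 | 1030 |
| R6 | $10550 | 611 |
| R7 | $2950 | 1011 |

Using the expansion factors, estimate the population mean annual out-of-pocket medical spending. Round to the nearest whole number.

Weighted sum = 15250×185 + 15150×294 + 16100×1065 + 16300×1062 + 14550×1030 + 10550×611 + 2950×1011
  = 2821250 + 4454100 + 17146500 + 17310600 + 14986500 + 6446050 + 2982450 = 66147450
Sum of weights = 185 + 294 + 1065 + 1062 + 1030 + 611 + 1011 = 5258
Weighted mean = 66147450 / 5258 = 12580.344

12580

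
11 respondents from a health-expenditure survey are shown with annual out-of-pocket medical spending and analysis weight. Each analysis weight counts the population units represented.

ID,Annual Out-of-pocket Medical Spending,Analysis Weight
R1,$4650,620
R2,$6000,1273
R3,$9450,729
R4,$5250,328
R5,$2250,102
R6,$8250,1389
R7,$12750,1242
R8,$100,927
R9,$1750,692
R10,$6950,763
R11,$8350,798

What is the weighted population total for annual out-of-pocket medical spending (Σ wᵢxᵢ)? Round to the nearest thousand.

Weighted total = 4650×620 + 6000×1273 + 9450×729 + 5250×328 + 2250×102 + 8250×1389 + 12750×1242 + 100×927 + 1750×692 + 6950×763 + 8350×798
  = 59926150

59926000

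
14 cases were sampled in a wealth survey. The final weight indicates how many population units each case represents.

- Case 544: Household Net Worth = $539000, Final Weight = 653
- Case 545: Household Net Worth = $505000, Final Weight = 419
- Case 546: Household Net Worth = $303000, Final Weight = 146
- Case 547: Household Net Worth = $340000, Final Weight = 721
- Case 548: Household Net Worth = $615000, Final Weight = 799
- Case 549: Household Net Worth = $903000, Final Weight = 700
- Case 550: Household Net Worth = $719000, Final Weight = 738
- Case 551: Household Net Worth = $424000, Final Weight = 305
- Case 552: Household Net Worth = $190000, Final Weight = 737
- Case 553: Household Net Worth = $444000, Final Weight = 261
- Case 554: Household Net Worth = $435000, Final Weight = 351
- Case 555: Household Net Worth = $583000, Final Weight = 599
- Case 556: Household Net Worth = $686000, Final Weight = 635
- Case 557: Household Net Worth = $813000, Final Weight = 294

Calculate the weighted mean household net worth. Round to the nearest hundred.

553000

Weighted sum = 4068815000
Sum of weights = 7358
Weighted mean = 4068815000 / 7358 = 552978.39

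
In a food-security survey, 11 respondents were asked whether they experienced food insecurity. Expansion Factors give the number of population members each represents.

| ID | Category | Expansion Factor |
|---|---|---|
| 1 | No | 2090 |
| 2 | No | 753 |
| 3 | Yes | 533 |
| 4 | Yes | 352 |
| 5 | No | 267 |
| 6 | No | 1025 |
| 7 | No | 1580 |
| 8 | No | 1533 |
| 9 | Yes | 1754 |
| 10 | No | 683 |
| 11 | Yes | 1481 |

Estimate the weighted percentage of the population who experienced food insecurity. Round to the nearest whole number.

Sum of weights for 'Yes' = 533 + 352 + 1754 + 1481 = 4120
Total weight = 2090 + 753 + 533 + 352 + 267 + 1025 + 1580 + 1533 + 1754 + 683 + 1481 = 12051
Weighted proportion = 4120 / 12051 = 0.34188034 → 34.188034%

34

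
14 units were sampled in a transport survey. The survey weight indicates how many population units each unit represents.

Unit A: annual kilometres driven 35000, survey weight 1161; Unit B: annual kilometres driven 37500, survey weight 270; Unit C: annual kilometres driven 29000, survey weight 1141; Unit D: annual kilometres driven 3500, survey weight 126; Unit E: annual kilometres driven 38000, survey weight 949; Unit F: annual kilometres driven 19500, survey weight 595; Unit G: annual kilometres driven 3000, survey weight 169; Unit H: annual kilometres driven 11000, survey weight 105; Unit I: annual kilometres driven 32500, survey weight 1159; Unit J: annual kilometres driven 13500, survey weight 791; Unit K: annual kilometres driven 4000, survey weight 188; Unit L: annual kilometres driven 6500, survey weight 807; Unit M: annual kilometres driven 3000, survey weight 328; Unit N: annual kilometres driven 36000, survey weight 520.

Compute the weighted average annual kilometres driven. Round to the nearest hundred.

Weighted sum = 207664000
Sum of weights = 8309
Weighted mean = 207664000 / 8309 = 24992.659

25000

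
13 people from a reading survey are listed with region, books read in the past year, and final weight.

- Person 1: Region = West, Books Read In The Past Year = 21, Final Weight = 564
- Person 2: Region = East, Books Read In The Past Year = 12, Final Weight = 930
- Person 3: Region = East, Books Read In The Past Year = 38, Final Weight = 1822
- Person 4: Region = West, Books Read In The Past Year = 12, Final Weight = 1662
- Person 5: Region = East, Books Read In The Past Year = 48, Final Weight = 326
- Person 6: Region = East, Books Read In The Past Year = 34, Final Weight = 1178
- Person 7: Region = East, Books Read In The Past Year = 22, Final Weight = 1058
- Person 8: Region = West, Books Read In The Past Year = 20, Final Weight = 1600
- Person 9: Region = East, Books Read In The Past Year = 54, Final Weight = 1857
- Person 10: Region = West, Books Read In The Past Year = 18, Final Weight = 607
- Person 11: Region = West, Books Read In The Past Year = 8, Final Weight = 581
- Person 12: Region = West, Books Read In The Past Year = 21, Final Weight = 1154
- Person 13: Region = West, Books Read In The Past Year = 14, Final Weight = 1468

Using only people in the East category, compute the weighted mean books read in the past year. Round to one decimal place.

East rows: 2, 3, 5, 6, 7, 9
Weighted sum = 259650
Sum of weights = 930 + 1822 + 326 + 1178 + 1058 + 1857 = 7171
Weighted mean = 259650 / 7171 = 36.208339

36.2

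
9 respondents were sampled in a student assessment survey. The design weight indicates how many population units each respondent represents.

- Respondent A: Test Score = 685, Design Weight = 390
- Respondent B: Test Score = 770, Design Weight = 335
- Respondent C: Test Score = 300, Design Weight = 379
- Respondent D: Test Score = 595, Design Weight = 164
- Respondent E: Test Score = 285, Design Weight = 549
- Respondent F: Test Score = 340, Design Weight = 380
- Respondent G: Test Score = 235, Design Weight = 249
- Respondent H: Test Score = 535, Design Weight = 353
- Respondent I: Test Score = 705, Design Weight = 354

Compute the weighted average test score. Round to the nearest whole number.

Weighted sum = 685×390 + 770×335 + 300×379 + 595×164 + 285×549 + 340×380 + 235×249 + 535×353 + 705×354
  = 1518985
Sum of weights = 390 + 335 + 379 + 164 + 549 + 380 + 249 + 353 + 354 = 3153
Weighted mean = 1518985 / 3153 = 481.75864

482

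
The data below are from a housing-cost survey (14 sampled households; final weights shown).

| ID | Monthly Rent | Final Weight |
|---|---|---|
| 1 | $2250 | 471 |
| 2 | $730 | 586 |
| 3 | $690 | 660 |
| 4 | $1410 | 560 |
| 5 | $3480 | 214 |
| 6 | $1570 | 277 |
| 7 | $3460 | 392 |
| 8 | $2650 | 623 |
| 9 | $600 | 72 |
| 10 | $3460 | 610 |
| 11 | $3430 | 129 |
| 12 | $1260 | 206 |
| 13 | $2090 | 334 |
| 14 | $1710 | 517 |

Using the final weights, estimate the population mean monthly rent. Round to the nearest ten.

2010

Weighted sum = 11357370
Sum of weights = 5651
Weighted mean = 11357370 / 5651 = 2009.7983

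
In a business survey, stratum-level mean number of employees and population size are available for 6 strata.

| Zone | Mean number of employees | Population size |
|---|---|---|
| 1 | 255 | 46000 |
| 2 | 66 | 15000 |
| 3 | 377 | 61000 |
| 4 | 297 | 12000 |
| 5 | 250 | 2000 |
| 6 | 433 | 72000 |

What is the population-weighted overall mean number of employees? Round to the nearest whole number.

341

Σ Nₕ·x̄ₕ = 255×46000 + 66×15000 + 377×61000 + 297×12000 + 250×2000 + 433×72000
  = 70957000
Σ Nₕ = 46000 + 15000 + 61000 + 12000 + 2000 + 72000 = 208000
Overall mean = 70957000 / 208000 = 341.13942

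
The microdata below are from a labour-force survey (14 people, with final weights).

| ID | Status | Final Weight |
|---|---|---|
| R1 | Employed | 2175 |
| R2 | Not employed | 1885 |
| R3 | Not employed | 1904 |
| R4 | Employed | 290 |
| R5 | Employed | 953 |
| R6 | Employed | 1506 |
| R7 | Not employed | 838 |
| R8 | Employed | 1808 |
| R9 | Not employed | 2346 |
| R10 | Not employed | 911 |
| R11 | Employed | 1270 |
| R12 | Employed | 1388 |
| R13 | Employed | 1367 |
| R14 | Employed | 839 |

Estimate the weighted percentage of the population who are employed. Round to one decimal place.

Sum of weights for 'Employed' = 2175 + 290 + 953 + 1506 + 1808 + 1270 + 1388 + 1367 + 839 = 11596
Total weight = 19480
Weighted proportion = 11596 / 19480 = 0.59527721 → 59.527721%

59.5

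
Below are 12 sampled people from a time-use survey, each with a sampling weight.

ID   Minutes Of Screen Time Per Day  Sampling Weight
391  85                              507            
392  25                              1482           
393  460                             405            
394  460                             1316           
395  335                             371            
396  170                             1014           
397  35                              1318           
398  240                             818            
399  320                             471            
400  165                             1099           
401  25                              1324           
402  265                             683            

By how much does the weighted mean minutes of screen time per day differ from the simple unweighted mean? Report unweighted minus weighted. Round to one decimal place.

Unweighted sum = 85 + 25 + 460 + 460 + 335 + 170 + 35 + 240 + 320 + 165 + 25 + 265 = 2585
Unweighted mean = 2585 / 12 = 215.41667
Weighted sum = 85×507 + 25×1482 + 460×405 + 460×1316 + 335×371 + 170×1014 + 35×1318 + 240×818 + 320×471 + 165×1099 + 25×1324 + 265×683
  = 43095 + 37050 + 186300 + 605360 + 124285 + 172380 + 46130 + 196320 + 150720 + 181335 + 33100 + 180995 = 1957070
Sum of weights = 507 + 1482 + 405 + 1316 + 371 + 1014 + 1318 + 818 + 471 + 1099 + 1324 + 683 = 10808
Weighted mean = 1957070 / 10808 = 181.07605
Difference (unweighted minus weighted) = 34.340612

34.3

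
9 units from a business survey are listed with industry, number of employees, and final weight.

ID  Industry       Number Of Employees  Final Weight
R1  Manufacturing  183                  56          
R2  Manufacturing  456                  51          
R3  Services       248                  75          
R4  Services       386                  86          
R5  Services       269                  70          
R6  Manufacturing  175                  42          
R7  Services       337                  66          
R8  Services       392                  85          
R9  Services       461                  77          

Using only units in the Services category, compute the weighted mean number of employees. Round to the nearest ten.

350

Services rows: R3, R4, R5, R7, R8, R9
Weighted sum = 248×75 + 386×86 + 269×70 + 337×66 + 392×85 + 461×77
  = 18600 + 33196 + 18830 + 22242 + 33320 + 35497 = 161685
Sum of weights = 75 + 86 + 70 + 66 + 85 + 77 = 459
Weighted mean = 161685 / 459 = 352.2549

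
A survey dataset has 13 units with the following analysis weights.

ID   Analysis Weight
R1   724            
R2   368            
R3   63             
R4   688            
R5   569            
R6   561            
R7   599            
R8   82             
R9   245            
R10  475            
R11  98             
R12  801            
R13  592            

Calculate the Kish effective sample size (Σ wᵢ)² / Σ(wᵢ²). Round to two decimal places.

10.03

Σ wᵢ = 5865
Σ wᵢ² = 3428239
n_eff = 5865² / 3428239 = 34398225 / 3428239 = 10.033788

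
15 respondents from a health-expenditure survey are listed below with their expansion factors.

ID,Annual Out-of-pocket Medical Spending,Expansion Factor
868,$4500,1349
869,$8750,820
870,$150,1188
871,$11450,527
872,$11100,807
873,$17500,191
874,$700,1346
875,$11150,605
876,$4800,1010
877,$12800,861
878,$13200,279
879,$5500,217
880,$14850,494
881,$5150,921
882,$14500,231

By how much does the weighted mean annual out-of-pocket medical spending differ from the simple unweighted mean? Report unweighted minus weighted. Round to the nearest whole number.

2101

Unweighted sum = 136100
Unweighted mean = 136100 / 15 = 9073.3333
Weighted sum = 75619650
Sum of weights = 10846
Weighted mean = 75619650 / 10846 = 6972.1234
Difference (unweighted minus weighted) = 2101.21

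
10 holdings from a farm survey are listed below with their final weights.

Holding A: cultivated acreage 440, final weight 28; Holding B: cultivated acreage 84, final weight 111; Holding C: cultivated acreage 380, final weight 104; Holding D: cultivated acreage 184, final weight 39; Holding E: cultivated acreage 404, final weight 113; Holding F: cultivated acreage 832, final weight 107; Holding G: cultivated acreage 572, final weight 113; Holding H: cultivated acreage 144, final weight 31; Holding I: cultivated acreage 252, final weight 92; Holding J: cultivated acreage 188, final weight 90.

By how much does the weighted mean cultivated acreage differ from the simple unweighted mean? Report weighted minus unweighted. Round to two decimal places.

Unweighted sum = 440 + 84 + 380 + 184 + 404 + 832 + 572 + 144 + 252 + 188 = 3480
Unweighted mean = 3480 / 10 = 348
Weighted sum = 440×28 + 84×111 + 380×104 + 184×39 + 404×113 + 832×107 + 572×113 + 144×31 + 252×92 + 188×90
  = 12320 + 9324 + 39520 + 7176 + 45652 + 89024 + 64636 + 4464 + 23184 + 16920 = 312220
Sum of weights = 28 + 111 + 104 + 39 + 113 + 107 + 113 + 31 + 92 + 90 = 828
Weighted mean = 312220 / 828 = 377.07729
Difference (weighted minus unweighted) = 29.077295

29.08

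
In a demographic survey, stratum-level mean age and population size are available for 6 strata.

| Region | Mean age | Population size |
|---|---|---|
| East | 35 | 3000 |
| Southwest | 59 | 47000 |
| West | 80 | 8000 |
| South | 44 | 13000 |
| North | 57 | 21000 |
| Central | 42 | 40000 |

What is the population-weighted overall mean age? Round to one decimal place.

52.8

Σ Nₕ·x̄ₕ = 6967000
Σ Nₕ = 3000 + 47000 + 8000 + 13000 + 21000 + 40000 = 132000
Overall mean = 6967000 / 132000 = 52.780303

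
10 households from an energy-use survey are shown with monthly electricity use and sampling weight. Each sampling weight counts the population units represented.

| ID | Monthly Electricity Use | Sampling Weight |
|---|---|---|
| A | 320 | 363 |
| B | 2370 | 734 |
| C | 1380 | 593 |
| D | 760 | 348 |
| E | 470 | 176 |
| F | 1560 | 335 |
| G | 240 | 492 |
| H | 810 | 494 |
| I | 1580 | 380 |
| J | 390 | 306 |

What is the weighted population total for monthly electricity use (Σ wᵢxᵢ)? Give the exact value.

Weighted total = 320×363 + 2370×734 + 1380×593 + 760×348 + 470×176 + 1560×335 + 240×492 + 810×494 + 1580×380 + 390×306
  = 116160 + 1739580 + 818340 + 264480 + 82720 + 522600 + 118080 + 400140 + 600400 + 119340 = 4781840

4781840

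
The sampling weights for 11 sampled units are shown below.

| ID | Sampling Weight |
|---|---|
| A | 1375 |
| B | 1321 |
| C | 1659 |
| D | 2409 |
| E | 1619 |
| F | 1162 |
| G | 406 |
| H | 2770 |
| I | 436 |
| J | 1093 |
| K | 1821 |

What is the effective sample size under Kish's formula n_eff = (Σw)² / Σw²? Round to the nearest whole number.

Σ wᵢ = 1375 + 1321 + 1659 + 2409 + 1619 + 1162 + 406 + 2770 + 436 + 1093 + 1821 = 16071
Σ wᵢ² = 28701155
n_eff = 16071² / 28701155 = 258277041 / 28701155 = 8.9988379

9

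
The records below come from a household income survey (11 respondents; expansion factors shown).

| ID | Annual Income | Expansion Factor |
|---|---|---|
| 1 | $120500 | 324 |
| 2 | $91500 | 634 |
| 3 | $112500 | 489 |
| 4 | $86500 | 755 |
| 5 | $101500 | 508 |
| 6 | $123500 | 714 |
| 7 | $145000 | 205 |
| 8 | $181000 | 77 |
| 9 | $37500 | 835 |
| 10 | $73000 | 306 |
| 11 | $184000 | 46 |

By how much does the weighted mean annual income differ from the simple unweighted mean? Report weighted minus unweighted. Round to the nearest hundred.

-19600

Unweighted sum = 120500 + 91500 + 112500 + 86500 + 101500 + 123500 + 145000 + 181000 + 37500 + 73000 + 184000 = 1256500
Unweighted mean = 1256500 / 11 = 114227.27
Weighted sum = 462890500
Sum of weights = 324 + 634 + 489 + 755 + 508 + 714 + 205 + 77 + 835 + 306 + 46 = 4893
Weighted mean = 462890500 / 4893 = 94602.596
Difference (weighted minus unweighted) = -19624.677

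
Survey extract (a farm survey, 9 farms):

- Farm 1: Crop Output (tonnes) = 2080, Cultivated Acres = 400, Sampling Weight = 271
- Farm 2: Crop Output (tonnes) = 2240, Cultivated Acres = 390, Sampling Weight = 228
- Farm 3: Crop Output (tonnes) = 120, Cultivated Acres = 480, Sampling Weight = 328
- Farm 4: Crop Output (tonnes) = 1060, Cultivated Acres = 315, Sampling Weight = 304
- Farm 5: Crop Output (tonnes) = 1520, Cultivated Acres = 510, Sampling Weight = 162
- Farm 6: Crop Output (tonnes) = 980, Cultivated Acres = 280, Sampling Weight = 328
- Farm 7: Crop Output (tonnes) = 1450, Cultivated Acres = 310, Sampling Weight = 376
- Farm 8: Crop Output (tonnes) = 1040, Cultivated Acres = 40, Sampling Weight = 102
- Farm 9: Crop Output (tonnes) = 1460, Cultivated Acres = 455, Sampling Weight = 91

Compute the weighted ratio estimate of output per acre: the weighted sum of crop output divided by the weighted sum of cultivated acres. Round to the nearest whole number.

Σ wᵢ·y = 2080×271 + 2240×228 + 120×328 + 1060×304 + 1520×162 + 980×328 + 1450×376 + 1040×102 + 1460×91
  = 563680 + 510720 + 39360 + 322240 + 246240 + 321440 + 545200 + 106080 + 132860 = 2787820
Σ wᵢ·x = 400×271 + 390×228 + 480×328 + 315×304 + 510×162 + 280×328 + 310×376 + 40×102 + 455×91
  = 787025
Ratio = 2787820 / 787025 = 3.5422255

4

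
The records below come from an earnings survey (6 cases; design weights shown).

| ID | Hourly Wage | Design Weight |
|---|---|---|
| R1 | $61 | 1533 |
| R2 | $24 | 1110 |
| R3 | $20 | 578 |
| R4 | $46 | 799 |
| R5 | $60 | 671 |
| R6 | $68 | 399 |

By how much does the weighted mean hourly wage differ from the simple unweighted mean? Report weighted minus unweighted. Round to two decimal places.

-0.16

Unweighted sum = 61 + 24 + 20 + 46 + 60 + 68 = 279
Unweighted mean = 279 / 6 = 46.5
Weighted sum = 61×1533 + 24×1110 + 20×578 + 46×799 + 60×671 + 68×399
  = 235859
Sum of weights = 1533 + 1110 + 578 + 799 + 671 + 399 = 5090
Weighted mean = 235859 / 5090 = 46.337721
Difference (weighted minus unweighted) = -0.16227898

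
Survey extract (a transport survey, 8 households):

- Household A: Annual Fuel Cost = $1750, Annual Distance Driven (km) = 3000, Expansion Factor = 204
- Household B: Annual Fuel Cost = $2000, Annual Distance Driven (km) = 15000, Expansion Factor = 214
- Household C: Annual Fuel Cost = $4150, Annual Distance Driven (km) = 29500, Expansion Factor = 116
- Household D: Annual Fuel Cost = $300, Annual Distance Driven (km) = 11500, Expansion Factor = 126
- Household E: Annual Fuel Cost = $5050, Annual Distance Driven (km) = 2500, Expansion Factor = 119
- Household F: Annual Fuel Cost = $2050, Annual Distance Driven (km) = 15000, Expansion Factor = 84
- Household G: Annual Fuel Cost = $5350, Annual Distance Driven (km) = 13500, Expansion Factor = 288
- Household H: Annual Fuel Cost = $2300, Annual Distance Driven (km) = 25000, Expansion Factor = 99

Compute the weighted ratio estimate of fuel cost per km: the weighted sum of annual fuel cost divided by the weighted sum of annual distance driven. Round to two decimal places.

Σ wᵢ·y = 1750×204 + 2000×214 + 4150×116 + 300×126 + 5050×119 + 2050×84 + 5350×288 + 2300×99
  = 3845850
Σ wᵢ·x = 3000×204 + 15000×214 + 29500×116 + 11500×126 + 2500×119 + 15000×84 + 13500×288 + 25000×99
  = 16613500
Ratio = 3845850 / 16613500 = 0.23148945

0.23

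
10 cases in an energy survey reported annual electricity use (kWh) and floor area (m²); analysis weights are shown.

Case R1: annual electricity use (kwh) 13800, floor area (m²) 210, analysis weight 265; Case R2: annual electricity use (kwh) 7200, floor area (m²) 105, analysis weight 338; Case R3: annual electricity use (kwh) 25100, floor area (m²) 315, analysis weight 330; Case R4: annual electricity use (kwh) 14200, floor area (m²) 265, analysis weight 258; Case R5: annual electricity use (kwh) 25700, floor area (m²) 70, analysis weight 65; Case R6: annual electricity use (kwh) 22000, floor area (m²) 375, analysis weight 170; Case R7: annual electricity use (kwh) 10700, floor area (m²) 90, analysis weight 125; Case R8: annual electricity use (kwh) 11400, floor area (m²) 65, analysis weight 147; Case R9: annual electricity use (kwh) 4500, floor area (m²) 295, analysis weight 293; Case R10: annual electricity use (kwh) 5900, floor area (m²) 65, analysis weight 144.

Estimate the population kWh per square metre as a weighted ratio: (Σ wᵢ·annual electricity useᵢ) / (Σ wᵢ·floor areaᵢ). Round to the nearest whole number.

Σ wᵢ·y = 13800×265 + 7200×338 + 25100×330 + 14200×258 + 25700×65 + 22000×170 + 10700×125 + 11400×147 + 4500×293 + 5900×144
  = 3657000 + 2433600 + 8283000 + 3663600 + 1670500 + 3740000 + 1337500 + 1675800 + 1318500 + 849600 = 28629100
Σ wᵢ·x = 210×265 + 105×338 + 315×330 + 265×258 + 70×65 + 375×170 + 90×125 + 65×147 + 295×293 + 65×144
  = 55650 + 35490 + 103950 + 68370 + 4550 + 63750 + 11250 + 9555 + 86435 + 9360 = 448360
Ratio = 28629100 / 448360 = 63.852931

64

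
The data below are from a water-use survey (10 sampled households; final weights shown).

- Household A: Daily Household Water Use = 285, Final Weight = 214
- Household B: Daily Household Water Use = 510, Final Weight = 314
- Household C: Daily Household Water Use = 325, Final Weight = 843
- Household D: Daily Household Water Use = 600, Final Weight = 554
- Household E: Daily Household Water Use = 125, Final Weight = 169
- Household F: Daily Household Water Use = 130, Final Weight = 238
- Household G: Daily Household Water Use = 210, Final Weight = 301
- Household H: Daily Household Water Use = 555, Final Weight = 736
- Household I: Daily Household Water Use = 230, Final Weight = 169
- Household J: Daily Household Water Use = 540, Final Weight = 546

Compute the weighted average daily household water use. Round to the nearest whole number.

Weighted sum = 285×214 + 510×314 + 325×843 + 600×554 + 125×169 + 130×238 + 210×301 + 555×736 + 230×169 + 540×546
  = 1684970
Sum of weights = 4084
Weighted mean = 1684970 / 4084 = 412.57835

413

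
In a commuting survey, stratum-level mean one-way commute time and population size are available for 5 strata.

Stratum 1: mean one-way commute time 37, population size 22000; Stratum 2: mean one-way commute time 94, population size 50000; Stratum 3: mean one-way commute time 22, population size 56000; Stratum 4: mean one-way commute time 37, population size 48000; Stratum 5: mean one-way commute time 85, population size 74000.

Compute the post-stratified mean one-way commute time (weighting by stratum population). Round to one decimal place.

59.2

Σ Nₕ·x̄ₕ = 37×22000 + 94×50000 + 22×56000 + 37×48000 + 85×74000
  = 814000 + 4700000 + 1232000 + 1776000 + 6290000 = 14812000
Σ Nₕ = 22000 + 50000 + 56000 + 48000 + 74000 = 250000
Overall mean = 14812000 / 250000 = 59.248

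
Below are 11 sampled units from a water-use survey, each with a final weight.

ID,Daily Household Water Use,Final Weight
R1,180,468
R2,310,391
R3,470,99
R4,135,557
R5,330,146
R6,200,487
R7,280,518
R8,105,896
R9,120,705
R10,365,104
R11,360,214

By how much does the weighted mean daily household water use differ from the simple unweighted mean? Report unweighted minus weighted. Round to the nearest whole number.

61

Unweighted sum = 2855
Unweighted mean = 2855 / 11 = 259.54545
Weighted sum = 180×468 + 310×391 + 470×99 + 135×557 + 330×146 + 200×487 + 280×518 + 105×896 + 120×705 + 365×104 + 360×214
  = 84240 + 121210 + 46530 + 75195 + 48180 + 97400 + 145040 + 94080 + 84600 + 37960 + 77040 = 911475
Sum of weights = 468 + 391 + 99 + 557 + 146 + 487 + 518 + 896 + 705 + 104 + 214 = 4585
Weighted mean = 911475 / 4585 = 198.79498
Difference (unweighted minus weighted) = 60.750471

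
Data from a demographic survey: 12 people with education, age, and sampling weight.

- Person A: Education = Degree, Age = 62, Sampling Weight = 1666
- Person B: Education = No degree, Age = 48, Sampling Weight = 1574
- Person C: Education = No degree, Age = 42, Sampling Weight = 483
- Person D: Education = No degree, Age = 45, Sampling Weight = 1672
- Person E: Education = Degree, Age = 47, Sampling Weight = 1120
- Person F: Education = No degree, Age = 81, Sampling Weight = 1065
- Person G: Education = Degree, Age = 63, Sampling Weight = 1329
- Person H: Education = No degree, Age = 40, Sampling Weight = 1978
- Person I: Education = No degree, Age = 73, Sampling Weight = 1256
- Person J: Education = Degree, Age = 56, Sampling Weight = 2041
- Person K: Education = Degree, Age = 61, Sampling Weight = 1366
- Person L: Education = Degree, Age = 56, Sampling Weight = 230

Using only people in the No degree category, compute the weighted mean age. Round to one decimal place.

53.3

No degree rows: B, C, D, F, H, I
Weighted sum = 48×1574 + 42×483 + 45×1672 + 81×1065 + 40×1978 + 73×1256
  = 75552 + 20286 + 75240 + 86265 + 79120 + 91688 = 428151
Sum of weights = 1574 + 483 + 1672 + 1065 + 1978 + 1256 = 8028
Weighted mean = 428151 / 8028 = 53.332212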